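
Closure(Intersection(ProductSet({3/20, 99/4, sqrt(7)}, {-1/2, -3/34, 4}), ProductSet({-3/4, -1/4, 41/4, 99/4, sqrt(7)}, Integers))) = ProductSet({99/4, sqrt(7)}, {4})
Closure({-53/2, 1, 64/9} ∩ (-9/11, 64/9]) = {1, 64/9}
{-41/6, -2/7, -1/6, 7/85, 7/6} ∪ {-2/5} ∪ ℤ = ℤ ∪ {-41/6, -2/5, -2/7, -1/6, 7/85, 7/6}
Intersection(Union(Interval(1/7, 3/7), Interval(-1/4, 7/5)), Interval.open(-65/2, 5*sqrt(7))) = Interval(-1/4, 7/5)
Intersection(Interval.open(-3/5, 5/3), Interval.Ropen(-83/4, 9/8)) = Interval.open(-3/5, 9/8)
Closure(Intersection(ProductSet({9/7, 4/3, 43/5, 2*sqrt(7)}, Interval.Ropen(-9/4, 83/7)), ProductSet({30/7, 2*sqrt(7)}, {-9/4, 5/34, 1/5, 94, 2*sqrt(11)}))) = ProductSet({2*sqrt(7)}, {-9/4, 5/34, 1/5, 2*sqrt(11)})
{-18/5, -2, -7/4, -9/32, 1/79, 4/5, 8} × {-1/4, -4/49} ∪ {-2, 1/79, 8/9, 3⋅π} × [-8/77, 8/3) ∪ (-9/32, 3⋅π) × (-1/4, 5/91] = ({-18/5, -2, -7/4, -9/32, 1/79, 4/5, 8} × {-1/4, -4/49}) ∪ ({-2, 1/79, 8/9, 3⋅π} × [-8/77, 8/3)) ∪ ((-9/32, 3⋅π) × (-1/4, 5/91])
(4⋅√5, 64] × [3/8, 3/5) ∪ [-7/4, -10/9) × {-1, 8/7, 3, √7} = ([-7/4, -10/9) × {-1, 8/7, 3, √7}) ∪ ((4⋅√5, 64] × [3/8, 3/5))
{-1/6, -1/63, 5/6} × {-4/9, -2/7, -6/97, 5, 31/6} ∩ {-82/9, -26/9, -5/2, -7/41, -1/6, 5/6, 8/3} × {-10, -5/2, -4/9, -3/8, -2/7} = {-1/6, 5/6} × {-4/9, -2/7}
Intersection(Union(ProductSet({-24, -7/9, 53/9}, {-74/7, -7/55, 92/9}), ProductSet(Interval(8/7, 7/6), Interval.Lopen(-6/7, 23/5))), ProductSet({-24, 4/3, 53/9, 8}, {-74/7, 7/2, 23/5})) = ProductSet({-24, 53/9}, {-74/7})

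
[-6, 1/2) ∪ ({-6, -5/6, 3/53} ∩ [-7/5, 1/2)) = [-6, 1/2)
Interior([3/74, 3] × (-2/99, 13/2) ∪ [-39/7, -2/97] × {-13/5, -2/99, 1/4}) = (3/74, 3) × (-2/99, 13/2)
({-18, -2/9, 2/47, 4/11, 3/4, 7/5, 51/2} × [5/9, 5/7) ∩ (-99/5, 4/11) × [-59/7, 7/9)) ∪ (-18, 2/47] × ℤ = ((-18, 2/47] × ℤ) ∪ ({-18, -2/9, 2/47} × [5/9, 5/7))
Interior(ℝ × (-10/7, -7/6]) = ℝ × (-10/7, -7/6)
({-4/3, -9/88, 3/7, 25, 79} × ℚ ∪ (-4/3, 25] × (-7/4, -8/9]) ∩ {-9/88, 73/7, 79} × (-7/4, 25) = ({-9/88, 73/7} × (-7/4, -8/9]) ∪ ({-9/88, 79} × (ℚ ∩ (-7/4, 25)))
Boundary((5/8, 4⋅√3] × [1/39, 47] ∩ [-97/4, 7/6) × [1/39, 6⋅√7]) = ({5/8, 7/6} × [1/39, 6⋅√7]) ∪ ([5/8, 7/6] × {1/39, 6⋅√7})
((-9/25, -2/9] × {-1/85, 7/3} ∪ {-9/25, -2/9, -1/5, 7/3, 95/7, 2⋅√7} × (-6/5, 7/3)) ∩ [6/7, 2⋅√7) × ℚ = {7/3} × (ℚ ∩ (-6/5, 7/3))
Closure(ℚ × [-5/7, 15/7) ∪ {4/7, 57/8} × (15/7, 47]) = (ℝ × [-5/7, 15/7]) ∪ ({4/7, 57/8} × [15/7, 47])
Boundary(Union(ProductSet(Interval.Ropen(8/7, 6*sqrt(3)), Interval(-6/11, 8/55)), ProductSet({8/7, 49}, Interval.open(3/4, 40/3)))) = Union(ProductSet({8/7, 49}, Interval(3/4, 40/3)), ProductSet({8/7, 6*sqrt(3)}, Interval(-6/11, 8/55)), ProductSet(Interval(8/7, 6*sqrt(3)), {-6/11, 8/55}))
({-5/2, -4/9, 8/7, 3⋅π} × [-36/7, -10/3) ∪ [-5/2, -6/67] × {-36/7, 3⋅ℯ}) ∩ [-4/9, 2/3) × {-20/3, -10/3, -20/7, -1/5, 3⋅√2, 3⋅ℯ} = [-4/9, -6/67] × {3⋅ℯ}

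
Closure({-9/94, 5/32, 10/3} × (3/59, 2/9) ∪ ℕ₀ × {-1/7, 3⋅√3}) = (ℕ₀ × {-1/7, 3⋅√3}) ∪ ({-9/94, 5/32, 10/3} × [3/59, 2/9])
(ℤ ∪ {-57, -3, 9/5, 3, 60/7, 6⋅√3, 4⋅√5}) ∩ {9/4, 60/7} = {60/7}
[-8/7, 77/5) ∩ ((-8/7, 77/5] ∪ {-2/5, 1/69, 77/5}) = (-8/7, 77/5)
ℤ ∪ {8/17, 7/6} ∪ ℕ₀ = ℤ ∪ {8/17, 7/6}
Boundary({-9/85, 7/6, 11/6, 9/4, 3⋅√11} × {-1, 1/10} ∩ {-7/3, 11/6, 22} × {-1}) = {11/6} × {-1}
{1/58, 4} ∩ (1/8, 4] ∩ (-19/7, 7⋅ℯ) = {4}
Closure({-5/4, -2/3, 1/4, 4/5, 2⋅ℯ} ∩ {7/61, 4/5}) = {4/5}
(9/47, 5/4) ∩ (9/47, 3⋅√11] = (9/47, 5/4)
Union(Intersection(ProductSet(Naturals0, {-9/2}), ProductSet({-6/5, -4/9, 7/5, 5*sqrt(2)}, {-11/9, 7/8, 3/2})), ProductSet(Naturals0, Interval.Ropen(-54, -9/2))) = ProductSet(Naturals0, Interval.Ropen(-54, -9/2))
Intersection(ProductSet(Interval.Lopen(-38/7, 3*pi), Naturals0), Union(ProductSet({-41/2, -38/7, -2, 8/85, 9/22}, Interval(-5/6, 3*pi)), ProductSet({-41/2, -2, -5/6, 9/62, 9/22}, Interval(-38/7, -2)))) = ProductSet({-2, 8/85, 9/22}, Range(0, 10, 1))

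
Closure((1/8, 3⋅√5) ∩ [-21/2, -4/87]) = ∅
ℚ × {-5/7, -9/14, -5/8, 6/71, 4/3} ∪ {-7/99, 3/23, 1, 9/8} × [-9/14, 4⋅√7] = (ℚ × {-5/7, -9/14, -5/8, 6/71, 4/3}) ∪ ({-7/99, 3/23, 1, 9/8} × [-9/14, 4⋅√7])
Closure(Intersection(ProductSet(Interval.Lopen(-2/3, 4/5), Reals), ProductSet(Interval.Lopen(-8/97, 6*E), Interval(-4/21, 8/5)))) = ProductSet(Interval(-8/97, 4/5), Interval(-4/21, 8/5))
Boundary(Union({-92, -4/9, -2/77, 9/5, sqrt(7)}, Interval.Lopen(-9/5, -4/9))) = {-92, -9/5, -4/9, -2/77, 9/5, sqrt(7)}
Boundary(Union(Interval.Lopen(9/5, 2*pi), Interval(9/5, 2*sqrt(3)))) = {9/5, 2*pi}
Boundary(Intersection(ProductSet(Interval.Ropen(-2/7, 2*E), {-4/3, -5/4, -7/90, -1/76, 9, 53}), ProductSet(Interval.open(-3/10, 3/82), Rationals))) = ProductSet(Interval(-2/7, 3/82), {-4/3, -5/4, -7/90, -1/76, 9, 53})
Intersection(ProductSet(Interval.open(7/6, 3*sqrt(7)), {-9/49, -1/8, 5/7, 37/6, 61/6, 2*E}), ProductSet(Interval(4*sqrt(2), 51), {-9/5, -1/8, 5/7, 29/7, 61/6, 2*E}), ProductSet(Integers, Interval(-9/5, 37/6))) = ProductSet(Range(6, 8, 1), {-1/8, 5/7, 2*E})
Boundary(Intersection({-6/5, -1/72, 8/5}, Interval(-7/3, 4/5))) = {-6/5, -1/72}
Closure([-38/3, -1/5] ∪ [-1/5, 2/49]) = [-38/3, 2/49]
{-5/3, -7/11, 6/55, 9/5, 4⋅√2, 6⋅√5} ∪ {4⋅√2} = {-5/3, -7/11, 6/55, 9/5, 4⋅√2, 6⋅√5}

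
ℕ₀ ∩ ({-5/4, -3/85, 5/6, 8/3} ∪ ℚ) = ℕ₀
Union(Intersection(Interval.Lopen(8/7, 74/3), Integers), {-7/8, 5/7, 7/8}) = Union({-7/8, 5/7, 7/8}, Range(2, 25, 1))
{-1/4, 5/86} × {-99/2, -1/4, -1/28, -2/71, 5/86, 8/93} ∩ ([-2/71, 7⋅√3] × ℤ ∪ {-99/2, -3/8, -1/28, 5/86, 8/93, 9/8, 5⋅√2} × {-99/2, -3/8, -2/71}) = {5/86} × {-99/2, -2/71}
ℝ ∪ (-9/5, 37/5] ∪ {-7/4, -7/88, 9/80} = (-∞, ∞)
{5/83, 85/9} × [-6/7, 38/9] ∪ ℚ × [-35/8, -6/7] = (ℚ × [-35/8, -6/7]) ∪ ({5/83, 85/9} × [-6/7, 38/9])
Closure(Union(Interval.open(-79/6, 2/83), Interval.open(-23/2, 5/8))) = Interval(-79/6, 5/8)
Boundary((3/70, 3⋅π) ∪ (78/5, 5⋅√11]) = {3/70, 78/5, 5⋅√11, 3⋅π}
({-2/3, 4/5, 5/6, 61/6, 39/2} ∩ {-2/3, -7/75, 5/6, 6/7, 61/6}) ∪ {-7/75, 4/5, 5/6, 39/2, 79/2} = {-2/3, -7/75, 4/5, 5/6, 61/6, 39/2, 79/2}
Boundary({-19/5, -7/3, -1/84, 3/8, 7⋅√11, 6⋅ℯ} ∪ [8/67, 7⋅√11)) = {-19/5, -7/3, -1/84, 8/67, 7⋅√11}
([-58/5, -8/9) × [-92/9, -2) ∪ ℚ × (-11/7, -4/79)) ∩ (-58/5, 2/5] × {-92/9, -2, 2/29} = (-58/5, -8/9) × {-92/9}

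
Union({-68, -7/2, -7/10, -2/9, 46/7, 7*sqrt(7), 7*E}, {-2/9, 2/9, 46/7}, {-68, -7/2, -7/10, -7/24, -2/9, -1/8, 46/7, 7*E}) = {-68, -7/2, -7/10, -7/24, -2/9, -1/8, 2/9, 46/7, 7*sqrt(7), 7*E}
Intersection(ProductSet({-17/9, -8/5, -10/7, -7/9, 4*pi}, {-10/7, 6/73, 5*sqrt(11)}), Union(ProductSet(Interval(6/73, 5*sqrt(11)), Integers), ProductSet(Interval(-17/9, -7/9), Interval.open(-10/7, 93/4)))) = ProductSet({-17/9, -8/5, -10/7, -7/9}, {6/73, 5*sqrt(11)})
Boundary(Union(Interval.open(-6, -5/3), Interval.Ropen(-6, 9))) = {-6, 9}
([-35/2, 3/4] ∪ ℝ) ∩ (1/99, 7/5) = (1/99, 7/5)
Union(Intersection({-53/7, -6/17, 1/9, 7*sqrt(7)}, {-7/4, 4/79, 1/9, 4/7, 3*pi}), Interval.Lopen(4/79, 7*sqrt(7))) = Interval.Lopen(4/79, 7*sqrt(7))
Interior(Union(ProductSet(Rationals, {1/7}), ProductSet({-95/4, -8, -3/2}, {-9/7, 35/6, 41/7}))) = EmptySet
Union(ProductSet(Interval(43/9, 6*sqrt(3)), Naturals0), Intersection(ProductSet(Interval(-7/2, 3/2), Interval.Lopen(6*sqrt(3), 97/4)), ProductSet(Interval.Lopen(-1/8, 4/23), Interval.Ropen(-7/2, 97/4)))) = Union(ProductSet(Interval.Lopen(-1/8, 4/23), Interval.open(6*sqrt(3), 97/4)), ProductSet(Interval(43/9, 6*sqrt(3)), Naturals0))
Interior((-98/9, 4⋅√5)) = (-98/9, 4⋅√5)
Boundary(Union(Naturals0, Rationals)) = Reals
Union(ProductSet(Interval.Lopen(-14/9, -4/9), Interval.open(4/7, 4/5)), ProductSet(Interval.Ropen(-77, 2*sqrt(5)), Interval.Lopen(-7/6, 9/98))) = Union(ProductSet(Interval.Ropen(-77, 2*sqrt(5)), Interval.Lopen(-7/6, 9/98)), ProductSet(Interval.Lopen(-14/9, -4/9), Interval.open(4/7, 4/5)))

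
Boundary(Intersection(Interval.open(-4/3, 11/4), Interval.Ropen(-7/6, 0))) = {-7/6, 0}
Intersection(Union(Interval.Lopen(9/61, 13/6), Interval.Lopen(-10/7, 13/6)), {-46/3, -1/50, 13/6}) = {-1/50, 13/6}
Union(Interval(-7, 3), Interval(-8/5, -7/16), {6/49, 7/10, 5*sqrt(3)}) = Union({5*sqrt(3)}, Interval(-7, 3))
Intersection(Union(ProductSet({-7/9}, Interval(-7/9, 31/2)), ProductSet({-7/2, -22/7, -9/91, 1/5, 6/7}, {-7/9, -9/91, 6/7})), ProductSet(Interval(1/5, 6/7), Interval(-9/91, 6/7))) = ProductSet({1/5, 6/7}, {-9/91, 6/7})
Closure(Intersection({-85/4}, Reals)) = {-85/4}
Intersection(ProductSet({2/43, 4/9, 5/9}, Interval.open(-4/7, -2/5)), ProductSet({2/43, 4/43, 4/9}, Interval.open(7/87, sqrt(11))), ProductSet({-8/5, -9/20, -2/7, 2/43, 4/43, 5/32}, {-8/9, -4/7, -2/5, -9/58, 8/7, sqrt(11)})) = EmptySet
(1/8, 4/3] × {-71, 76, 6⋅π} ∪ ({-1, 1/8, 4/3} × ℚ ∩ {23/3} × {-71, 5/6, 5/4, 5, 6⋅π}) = (1/8, 4/3] × {-71, 76, 6⋅π}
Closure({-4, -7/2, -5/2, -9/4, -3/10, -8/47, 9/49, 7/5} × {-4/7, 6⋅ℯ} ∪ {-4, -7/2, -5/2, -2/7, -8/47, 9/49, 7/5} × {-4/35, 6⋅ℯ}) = ({-4, -7/2, -5/2, -2/7, -8/47, 9/49, 7/5} × {-4/35, 6⋅ℯ}) ∪ ({-4, -7/2, -5/2, -9/4, -3/10, -8/47, 9/49, 7/5} × {-4/7, 6⋅ℯ})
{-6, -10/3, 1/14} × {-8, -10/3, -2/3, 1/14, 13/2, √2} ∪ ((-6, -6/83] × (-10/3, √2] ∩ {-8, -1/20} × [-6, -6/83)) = {-6, -10/3, 1/14} × {-8, -10/3, -2/3, 1/14, 13/2, √2}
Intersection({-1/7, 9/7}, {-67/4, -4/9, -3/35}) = EmptySet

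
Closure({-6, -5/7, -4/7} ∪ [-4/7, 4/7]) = {-6, -5/7} ∪ [-4/7, 4/7]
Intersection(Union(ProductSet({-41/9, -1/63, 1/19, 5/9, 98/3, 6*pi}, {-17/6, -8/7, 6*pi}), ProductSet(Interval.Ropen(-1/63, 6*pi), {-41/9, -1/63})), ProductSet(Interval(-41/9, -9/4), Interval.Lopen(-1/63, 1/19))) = EmptySet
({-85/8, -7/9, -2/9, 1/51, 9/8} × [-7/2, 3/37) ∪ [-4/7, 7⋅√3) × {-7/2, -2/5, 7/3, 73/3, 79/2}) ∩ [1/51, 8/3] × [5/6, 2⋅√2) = [1/51, 8/3] × {7/3}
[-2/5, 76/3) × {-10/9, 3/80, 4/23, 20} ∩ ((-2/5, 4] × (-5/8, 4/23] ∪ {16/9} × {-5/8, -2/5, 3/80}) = (-2/5, 4] × {3/80, 4/23}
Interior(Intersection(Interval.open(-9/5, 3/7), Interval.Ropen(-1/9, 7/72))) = Interval.open(-1/9, 7/72)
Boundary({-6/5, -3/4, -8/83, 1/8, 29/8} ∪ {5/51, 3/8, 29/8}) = {-6/5, -3/4, -8/83, 5/51, 1/8, 3/8, 29/8}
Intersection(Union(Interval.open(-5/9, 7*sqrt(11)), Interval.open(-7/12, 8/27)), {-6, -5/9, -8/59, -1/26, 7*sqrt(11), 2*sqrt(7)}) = {-5/9, -8/59, -1/26, 2*sqrt(7)}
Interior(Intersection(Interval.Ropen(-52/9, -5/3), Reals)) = Interval.open(-52/9, -5/3)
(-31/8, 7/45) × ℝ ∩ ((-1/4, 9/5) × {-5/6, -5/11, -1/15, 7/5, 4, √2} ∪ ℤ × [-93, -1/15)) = ({-3, -2, -1, 0} × [-93, -1/15)) ∪ ((-1/4, 7/45) × {-5/6, -5/11, -1/15, 7/5, 4, √2})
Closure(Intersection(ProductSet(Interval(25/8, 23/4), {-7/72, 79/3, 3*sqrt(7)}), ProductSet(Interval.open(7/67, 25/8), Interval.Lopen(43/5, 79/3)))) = EmptySet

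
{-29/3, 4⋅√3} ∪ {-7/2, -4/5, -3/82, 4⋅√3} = {-29/3, -7/2, -4/5, -3/82, 4⋅√3}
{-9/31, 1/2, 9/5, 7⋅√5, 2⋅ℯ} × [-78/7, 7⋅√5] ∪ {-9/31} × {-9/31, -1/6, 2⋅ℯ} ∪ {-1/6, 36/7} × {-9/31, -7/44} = ({-1/6, 36/7} × {-9/31, -7/44}) ∪ ({-9/31, 1/2, 9/5, 7⋅√5, 2⋅ℯ} × [-78/7, 7⋅√5])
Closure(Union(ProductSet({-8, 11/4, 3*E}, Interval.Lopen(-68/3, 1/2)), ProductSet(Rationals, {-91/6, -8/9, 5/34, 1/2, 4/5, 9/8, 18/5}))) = Union(ProductSet({-8, 11/4, 3*E}, Interval(-68/3, 1/2)), ProductSet(Reals, {-91/6, -8/9, 5/34, 1/2, 4/5, 9/8, 18/5}))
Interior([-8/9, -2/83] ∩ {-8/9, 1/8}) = ∅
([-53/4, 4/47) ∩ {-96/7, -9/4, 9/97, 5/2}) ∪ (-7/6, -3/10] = {-9/4} ∪ (-7/6, -3/10]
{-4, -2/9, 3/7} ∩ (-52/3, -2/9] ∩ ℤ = {-4}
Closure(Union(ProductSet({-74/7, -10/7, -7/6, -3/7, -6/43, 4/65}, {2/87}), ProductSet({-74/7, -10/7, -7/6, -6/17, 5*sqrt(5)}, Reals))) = Union(ProductSet({-74/7, -10/7, -7/6, -6/17, 5*sqrt(5)}, Reals), ProductSet({-74/7, -10/7, -7/6, -3/7, -6/43, 4/65}, {2/87}))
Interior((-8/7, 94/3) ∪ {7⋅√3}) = (-8/7, 94/3)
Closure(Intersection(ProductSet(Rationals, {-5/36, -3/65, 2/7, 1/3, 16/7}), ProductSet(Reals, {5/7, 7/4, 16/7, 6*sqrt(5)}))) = ProductSet(Reals, {16/7})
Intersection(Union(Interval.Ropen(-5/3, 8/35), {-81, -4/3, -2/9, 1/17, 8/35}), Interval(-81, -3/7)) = Union({-81}, Interval(-5/3, -3/7))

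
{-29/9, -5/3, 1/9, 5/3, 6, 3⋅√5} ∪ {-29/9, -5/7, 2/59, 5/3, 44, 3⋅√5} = {-29/9, -5/3, -5/7, 2/59, 1/9, 5/3, 6, 44, 3⋅√5}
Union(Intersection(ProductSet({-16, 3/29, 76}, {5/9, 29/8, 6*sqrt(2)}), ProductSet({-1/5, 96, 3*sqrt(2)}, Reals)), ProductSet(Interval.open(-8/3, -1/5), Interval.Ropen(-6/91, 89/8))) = ProductSet(Interval.open(-8/3, -1/5), Interval.Ropen(-6/91, 89/8))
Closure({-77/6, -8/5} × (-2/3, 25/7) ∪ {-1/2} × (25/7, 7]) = ({-1/2} × [25/7, 7]) ∪ ({-77/6, -8/5} × [-2/3, 25/7])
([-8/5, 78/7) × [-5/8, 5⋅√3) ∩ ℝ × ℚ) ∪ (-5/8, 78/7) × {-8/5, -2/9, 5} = ((-5/8, 78/7) × {-8/5, -2/9, 5}) ∪ ([-8/5, 78/7) × (ℚ ∩ [-5/8, 5⋅√3)))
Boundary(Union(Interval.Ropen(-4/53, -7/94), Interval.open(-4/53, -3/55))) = {-4/53, -3/55}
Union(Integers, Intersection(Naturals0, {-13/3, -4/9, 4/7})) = Integers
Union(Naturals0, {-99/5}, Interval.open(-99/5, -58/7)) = Union(Interval.Ropen(-99/5, -58/7), Naturals0)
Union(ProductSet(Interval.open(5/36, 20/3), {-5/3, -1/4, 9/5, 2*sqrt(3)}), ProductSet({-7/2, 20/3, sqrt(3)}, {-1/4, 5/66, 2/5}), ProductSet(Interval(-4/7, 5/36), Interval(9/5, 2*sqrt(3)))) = Union(ProductSet({-7/2, 20/3, sqrt(3)}, {-1/4, 5/66, 2/5}), ProductSet(Interval(-4/7, 5/36), Interval(9/5, 2*sqrt(3))), ProductSet(Interval.open(5/36, 20/3), {-5/3, -1/4, 9/5, 2*sqrt(3)}))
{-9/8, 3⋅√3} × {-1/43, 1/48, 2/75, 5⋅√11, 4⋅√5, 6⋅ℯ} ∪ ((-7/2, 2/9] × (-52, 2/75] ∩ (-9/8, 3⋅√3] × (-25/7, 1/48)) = ((-9/8, 2/9] × (-25/7, 1/48)) ∪ ({-9/8, 3⋅√3} × {-1/43, 1/48, 2/75, 5⋅√11, 4⋅√5, 6⋅ℯ})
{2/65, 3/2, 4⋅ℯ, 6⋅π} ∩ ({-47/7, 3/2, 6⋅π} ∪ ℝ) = {2/65, 3/2, 4⋅ℯ, 6⋅π}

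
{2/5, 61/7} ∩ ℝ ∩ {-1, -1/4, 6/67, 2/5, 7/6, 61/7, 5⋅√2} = {2/5, 61/7}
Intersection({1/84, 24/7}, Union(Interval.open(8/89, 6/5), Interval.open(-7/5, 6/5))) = {1/84}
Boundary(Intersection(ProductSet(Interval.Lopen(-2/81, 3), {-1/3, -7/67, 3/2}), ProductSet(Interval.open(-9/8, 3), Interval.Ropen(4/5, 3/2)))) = EmptySet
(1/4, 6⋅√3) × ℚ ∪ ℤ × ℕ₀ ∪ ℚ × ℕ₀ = (ℚ × ℕ₀) ∪ ((1/4, 6⋅√3) × ℚ)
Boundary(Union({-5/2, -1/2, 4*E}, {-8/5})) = {-5/2, -8/5, -1/2, 4*E}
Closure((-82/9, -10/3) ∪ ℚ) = ℚ ∪ (-∞, ∞)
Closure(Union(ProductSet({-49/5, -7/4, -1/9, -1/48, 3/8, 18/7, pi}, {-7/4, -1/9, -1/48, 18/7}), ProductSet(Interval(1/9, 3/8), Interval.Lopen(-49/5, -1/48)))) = Union(ProductSet({-49/5, -7/4, -1/9, -1/48, 3/8, 18/7, pi}, {-7/4, -1/9, -1/48, 18/7}), ProductSet(Interval(1/9, 3/8), Interval(-49/5, -1/48)))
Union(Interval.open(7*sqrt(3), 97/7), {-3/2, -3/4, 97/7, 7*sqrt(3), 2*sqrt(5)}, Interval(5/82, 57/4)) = Union({-3/2, -3/4}, Interval(5/82, 57/4))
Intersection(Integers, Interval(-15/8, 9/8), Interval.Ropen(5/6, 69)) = Range(1, 2, 1)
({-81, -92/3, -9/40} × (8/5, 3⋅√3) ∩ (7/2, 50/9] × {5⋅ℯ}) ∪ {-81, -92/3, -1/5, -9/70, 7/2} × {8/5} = {-81, -92/3, -1/5, -9/70, 7/2} × {8/5}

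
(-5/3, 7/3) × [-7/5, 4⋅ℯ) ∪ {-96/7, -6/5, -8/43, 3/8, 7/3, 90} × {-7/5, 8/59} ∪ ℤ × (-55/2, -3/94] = (ℤ × (-55/2, -3/94]) ∪ ({-96/7, -6/5, -8/43, 3/8, 7/3, 90} × {-7/5, 8/59}) ∪ ((-5/3, 7/3) × [-7/5, 4⋅ℯ))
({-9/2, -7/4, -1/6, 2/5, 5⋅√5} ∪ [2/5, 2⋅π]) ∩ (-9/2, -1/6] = {-7/4, -1/6}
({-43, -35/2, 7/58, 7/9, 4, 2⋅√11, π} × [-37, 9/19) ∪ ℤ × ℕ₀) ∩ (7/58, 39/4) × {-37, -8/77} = {7/9, 4, 2⋅√11, π} × {-37, -8/77}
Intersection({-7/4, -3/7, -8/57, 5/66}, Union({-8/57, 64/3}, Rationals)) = {-7/4, -3/7, -8/57, 5/66}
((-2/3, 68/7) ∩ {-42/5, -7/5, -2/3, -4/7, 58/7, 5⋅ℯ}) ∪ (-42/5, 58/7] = (-42/5, 58/7]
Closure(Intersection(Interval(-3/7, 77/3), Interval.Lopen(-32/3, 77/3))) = Interval(-3/7, 77/3)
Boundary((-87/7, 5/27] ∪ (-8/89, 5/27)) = {-87/7, 5/27}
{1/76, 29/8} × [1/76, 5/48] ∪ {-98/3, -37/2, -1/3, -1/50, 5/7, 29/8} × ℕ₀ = ({1/76, 29/8} × [1/76, 5/48]) ∪ ({-98/3, -37/2, -1/3, -1/50, 5/7, 29/8} × ℕ₀)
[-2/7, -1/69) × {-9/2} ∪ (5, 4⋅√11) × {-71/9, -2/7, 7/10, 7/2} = ([-2/7, -1/69) × {-9/2}) ∪ ((5, 4⋅√11) × {-71/9, -2/7, 7/10, 7/2})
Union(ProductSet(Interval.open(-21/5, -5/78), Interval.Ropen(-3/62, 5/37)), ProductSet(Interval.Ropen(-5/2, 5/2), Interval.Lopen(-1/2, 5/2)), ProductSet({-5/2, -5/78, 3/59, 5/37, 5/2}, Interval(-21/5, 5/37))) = Union(ProductSet({-5/2, -5/78, 3/59, 5/37, 5/2}, Interval(-21/5, 5/37)), ProductSet(Interval.open(-21/5, -5/78), Interval.Ropen(-3/62, 5/37)), ProductSet(Interval.Ropen(-5/2, 5/2), Interval.Lopen(-1/2, 5/2)))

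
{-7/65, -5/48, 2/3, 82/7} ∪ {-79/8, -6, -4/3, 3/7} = {-79/8, -6, -4/3, -7/65, -5/48, 3/7, 2/3, 82/7}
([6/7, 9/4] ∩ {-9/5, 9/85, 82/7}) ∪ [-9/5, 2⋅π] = [-9/5, 2⋅π]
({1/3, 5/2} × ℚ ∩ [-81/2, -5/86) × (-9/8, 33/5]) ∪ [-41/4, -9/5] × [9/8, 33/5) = [-41/4, -9/5] × [9/8, 33/5)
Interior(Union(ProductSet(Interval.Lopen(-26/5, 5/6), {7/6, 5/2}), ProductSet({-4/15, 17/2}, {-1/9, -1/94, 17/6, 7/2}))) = EmptySet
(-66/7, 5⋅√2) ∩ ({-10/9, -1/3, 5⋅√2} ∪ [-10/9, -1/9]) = [-10/9, -1/9]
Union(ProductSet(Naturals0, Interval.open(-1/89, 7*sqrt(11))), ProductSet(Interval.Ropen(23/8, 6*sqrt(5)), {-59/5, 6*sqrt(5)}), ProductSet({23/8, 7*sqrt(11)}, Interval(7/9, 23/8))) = Union(ProductSet({23/8, 7*sqrt(11)}, Interval(7/9, 23/8)), ProductSet(Interval.Ropen(23/8, 6*sqrt(5)), {-59/5, 6*sqrt(5)}), ProductSet(Naturals0, Interval.open(-1/89, 7*sqrt(11))))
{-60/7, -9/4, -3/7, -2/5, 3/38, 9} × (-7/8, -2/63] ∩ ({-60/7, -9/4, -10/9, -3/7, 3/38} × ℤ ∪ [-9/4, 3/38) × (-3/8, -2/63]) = {-9/4, -3/7, -2/5} × (-3/8, -2/63]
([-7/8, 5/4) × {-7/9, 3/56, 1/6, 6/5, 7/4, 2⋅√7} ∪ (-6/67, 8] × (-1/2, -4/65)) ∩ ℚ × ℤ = ∅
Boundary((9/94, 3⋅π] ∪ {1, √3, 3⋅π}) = {9/94, 3⋅π}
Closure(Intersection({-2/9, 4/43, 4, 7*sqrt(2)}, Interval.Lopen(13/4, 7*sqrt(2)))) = {4, 7*sqrt(2)}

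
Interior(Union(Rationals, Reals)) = Reals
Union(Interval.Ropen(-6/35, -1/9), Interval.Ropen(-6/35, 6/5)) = Interval.Ropen(-6/35, 6/5)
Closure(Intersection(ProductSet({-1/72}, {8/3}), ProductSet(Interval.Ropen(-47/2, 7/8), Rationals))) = ProductSet({-1/72}, {8/3})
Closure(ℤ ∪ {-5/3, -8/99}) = ℤ ∪ {-5/3, -8/99}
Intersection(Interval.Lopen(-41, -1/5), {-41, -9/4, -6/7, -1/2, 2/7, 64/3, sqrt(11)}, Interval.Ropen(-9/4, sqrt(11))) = {-9/4, -6/7, -1/2}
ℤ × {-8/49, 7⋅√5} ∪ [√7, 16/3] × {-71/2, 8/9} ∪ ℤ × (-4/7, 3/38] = ([√7, 16/3] × {-71/2, 8/9}) ∪ (ℤ × ((-4/7, 3/38] ∪ {7⋅√5}))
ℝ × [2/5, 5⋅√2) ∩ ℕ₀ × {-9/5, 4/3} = ℕ₀ × {4/3}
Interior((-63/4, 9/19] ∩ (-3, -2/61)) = (-3, -2/61)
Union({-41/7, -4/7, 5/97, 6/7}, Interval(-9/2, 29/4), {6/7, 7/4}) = Union({-41/7}, Interval(-9/2, 29/4))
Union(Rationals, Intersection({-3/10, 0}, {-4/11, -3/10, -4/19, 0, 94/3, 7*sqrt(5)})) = Rationals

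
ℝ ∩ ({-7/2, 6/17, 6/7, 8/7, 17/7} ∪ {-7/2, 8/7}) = {-7/2, 6/17, 6/7, 8/7, 17/7}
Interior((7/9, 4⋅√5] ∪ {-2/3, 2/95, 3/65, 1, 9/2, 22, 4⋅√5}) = (7/9, 4⋅√5)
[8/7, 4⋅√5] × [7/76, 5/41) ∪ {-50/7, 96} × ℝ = ({-50/7, 96} × ℝ) ∪ ([8/7, 4⋅√5] × [7/76, 5/41))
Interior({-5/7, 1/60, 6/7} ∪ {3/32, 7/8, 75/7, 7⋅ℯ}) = ∅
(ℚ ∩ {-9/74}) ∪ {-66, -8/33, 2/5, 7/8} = {-66, -8/33, -9/74, 2/5, 7/8}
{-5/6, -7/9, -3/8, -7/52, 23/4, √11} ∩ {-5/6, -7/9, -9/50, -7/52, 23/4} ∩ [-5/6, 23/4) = {-5/6, -7/9, -7/52}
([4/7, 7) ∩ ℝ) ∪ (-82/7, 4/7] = (-82/7, 7)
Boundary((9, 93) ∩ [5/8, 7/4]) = ∅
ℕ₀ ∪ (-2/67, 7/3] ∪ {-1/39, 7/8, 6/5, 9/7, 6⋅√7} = (-2/67, 7/3] ∪ ℕ₀ ∪ {6⋅√7}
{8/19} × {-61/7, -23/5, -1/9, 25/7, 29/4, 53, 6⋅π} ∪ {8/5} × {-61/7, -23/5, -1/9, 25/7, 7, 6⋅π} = ({8/5} × {-61/7, -23/5, -1/9, 25/7, 7, 6⋅π}) ∪ ({8/19} × {-61/7, -23/5, -1/9, 25/7, 29/4, 53, 6⋅π})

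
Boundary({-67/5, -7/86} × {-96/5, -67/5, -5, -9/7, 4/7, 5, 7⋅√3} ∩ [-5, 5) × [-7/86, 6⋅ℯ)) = {-7/86} × {4/7, 5, 7⋅√3}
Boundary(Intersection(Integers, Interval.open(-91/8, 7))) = Range(-11, 7, 1)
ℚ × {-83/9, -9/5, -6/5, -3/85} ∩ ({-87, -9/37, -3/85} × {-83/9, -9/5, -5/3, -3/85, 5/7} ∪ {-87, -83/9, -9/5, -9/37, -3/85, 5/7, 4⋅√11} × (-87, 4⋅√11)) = {-87, -83/9, -9/5, -9/37, -3/85, 5/7} × {-83/9, -9/5, -6/5, -3/85}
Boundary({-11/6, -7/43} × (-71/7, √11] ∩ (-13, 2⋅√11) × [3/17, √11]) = {-11/6, -7/43} × [3/17, √11]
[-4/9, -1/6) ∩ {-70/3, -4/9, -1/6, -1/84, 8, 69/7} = {-4/9}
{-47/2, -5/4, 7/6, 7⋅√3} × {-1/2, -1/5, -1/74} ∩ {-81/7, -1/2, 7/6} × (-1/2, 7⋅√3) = {7/6} × {-1/5, -1/74}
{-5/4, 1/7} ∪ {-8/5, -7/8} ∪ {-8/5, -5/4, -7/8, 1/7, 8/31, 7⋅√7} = {-8/5, -5/4, -7/8, 1/7, 8/31, 7⋅√7}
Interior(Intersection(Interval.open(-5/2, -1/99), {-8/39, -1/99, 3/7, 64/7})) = EmptySet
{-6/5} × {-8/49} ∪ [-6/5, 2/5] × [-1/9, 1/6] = ({-6/5} × {-8/49}) ∪ ([-6/5, 2/5] × [-1/9, 1/6])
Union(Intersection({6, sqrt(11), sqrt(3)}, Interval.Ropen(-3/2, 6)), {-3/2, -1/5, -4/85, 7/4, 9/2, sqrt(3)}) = {-3/2, -1/5, -4/85, 7/4, 9/2, sqrt(11), sqrt(3)}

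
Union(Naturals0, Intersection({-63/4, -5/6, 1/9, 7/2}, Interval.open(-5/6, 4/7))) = Union({1/9}, Naturals0)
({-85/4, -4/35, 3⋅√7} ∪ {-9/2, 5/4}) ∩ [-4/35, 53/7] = {-4/35, 5/4}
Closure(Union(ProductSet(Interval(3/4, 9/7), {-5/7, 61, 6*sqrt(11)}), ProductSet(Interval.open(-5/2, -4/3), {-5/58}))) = Union(ProductSet(Interval(-5/2, -4/3), {-5/58}), ProductSet(Interval(3/4, 9/7), {-5/7, 61, 6*sqrt(11)}))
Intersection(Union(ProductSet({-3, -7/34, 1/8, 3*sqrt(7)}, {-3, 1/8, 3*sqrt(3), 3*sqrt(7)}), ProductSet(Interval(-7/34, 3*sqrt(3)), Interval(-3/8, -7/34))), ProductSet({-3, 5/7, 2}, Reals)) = Union(ProductSet({-3}, {-3, 1/8, 3*sqrt(3), 3*sqrt(7)}), ProductSet({5/7, 2}, Interval(-3/8, -7/34)))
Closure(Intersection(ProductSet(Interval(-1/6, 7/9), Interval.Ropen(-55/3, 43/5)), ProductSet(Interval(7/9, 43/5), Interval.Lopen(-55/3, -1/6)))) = ProductSet({7/9}, Interval(-55/3, -1/6))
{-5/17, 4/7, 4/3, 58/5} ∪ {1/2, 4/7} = {-5/17, 1/2, 4/7, 4/3, 58/5}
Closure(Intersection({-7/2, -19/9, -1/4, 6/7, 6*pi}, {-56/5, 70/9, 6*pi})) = {6*pi}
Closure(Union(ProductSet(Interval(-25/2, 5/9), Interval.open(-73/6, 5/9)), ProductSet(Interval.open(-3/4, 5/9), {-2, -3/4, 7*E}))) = Union(ProductSet(Interval(-25/2, 5/9), Interval(-73/6, 5/9)), ProductSet(Interval(-3/4, 5/9), {7*E}), ProductSet(Interval.Lopen(-3/4, 5/9), {-2, -3/4, 7*E}))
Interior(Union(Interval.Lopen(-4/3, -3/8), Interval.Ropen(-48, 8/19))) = Interval.open(-48, 8/19)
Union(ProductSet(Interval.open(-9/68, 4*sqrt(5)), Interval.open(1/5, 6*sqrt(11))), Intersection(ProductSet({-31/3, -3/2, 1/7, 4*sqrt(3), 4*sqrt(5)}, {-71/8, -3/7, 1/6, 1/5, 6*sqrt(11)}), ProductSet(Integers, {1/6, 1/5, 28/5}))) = ProductSet(Interval.open(-9/68, 4*sqrt(5)), Interval.open(1/5, 6*sqrt(11)))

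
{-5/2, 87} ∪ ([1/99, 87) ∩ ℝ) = {-5/2} ∪ [1/99, 87]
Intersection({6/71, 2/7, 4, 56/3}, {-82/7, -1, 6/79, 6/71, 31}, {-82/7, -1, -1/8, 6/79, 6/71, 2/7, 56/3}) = {6/71}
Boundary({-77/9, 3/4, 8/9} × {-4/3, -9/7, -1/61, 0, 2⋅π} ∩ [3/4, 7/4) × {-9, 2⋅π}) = {3/4, 8/9} × {2⋅π}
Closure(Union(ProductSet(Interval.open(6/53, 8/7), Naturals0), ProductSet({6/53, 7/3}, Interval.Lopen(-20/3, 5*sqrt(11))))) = Union(ProductSet({6/53, 7/3}, Interval(-20/3, 5*sqrt(11))), ProductSet(Interval(6/53, 8/7), Naturals0))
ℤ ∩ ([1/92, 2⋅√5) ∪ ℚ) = ℤ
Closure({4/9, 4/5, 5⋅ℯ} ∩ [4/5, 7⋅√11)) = {4/5, 5⋅ℯ}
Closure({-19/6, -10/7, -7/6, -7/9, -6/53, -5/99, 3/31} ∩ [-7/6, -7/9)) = {-7/6}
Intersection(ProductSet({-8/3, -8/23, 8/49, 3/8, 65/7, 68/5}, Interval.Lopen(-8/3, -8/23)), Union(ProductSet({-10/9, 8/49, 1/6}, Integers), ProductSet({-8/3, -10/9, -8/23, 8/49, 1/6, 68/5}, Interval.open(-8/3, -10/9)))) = Union(ProductSet({8/49}, Range(-2, 0, 1)), ProductSet({-8/3, -8/23, 8/49, 68/5}, Interval.open(-8/3, -10/9)))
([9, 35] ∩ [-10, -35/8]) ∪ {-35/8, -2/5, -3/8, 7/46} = {-35/8, -2/5, -3/8, 7/46}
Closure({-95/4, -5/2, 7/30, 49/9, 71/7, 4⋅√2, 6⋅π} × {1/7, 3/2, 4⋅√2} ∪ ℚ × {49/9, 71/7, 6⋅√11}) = (ℝ × {49/9, 71/7, 6⋅√11}) ∪ ({-95/4, -5/2, 7/30, 49/9, 71/7, 4⋅√2, 6⋅π} × {1/7, 3/2, 4⋅√2})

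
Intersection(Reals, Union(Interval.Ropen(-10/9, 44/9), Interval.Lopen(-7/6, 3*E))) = Interval.Lopen(-7/6, 3*E)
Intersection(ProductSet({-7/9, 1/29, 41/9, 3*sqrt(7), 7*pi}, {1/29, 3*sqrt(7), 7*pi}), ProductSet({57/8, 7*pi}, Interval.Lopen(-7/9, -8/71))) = EmptySet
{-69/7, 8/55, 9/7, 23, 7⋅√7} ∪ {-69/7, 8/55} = {-69/7, 8/55, 9/7, 23, 7⋅√7}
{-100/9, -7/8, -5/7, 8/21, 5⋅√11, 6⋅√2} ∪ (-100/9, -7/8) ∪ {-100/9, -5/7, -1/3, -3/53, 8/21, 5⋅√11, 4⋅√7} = [-100/9, -7/8] ∪ {-5/7, -1/3, -3/53, 8/21, 5⋅√11, 6⋅√2, 4⋅√7}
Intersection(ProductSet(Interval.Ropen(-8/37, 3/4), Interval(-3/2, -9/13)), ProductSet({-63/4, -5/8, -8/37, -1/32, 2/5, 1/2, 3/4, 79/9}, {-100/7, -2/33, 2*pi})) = EmptySet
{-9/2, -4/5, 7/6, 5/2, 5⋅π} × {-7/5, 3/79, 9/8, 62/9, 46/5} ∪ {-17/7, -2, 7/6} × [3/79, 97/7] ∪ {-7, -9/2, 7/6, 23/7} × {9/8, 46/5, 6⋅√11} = ({-17/7, -2, 7/6} × [3/79, 97/7]) ∪ ({-7, -9/2, 7/6, 23/7} × {9/8, 46/5, 6⋅√11}) ∪ ({-9/2, -4/5, 7/6, 5/2, 5⋅π} × {-7/5, 3/79, 9/8, 62/9, 46/5})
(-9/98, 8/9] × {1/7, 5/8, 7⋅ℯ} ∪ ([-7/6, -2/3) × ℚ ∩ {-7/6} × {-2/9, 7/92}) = ({-7/6} × {-2/9, 7/92}) ∪ ((-9/98, 8/9] × {1/7, 5/8, 7⋅ℯ})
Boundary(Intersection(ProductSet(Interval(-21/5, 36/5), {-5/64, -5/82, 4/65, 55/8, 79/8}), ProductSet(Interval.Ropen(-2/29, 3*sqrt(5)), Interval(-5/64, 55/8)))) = ProductSet(Interval(-2/29, 3*sqrt(5)), {-5/64, -5/82, 4/65, 55/8})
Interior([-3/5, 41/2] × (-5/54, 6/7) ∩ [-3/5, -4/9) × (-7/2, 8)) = (-3/5, -4/9) × (-5/54, 6/7)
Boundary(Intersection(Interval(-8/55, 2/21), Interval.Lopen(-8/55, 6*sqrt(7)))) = {-8/55, 2/21}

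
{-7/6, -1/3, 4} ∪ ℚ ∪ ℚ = ℚ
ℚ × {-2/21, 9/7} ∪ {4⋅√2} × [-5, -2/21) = (ℚ × {-2/21, 9/7}) ∪ ({4⋅√2} × [-5, -2/21))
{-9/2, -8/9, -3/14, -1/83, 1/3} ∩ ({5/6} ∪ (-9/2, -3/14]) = {-8/9, -3/14}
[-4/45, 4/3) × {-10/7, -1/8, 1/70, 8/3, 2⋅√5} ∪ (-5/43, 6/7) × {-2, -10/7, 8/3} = ((-5/43, 6/7) × {-2, -10/7, 8/3}) ∪ ([-4/45, 4/3) × {-10/7, -1/8, 1/70, 8/3, 2⋅√5})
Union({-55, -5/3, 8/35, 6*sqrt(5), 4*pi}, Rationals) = Union({6*sqrt(5), 4*pi}, Rationals)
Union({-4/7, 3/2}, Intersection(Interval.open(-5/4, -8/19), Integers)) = Union({-4/7, 3/2}, Range(-1, 0, 1))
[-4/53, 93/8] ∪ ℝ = (-∞, ∞)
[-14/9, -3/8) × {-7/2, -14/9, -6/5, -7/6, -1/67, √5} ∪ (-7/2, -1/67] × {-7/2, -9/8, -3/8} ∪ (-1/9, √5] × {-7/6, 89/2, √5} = ((-7/2, -1/67] × {-7/2, -9/8, -3/8}) ∪ ((-1/9, √5] × {-7/6, 89/2, √5}) ∪ ([-14/9, -3/8) × {-7/2, -14/9, -6/5, -7/6, -1/67, √5})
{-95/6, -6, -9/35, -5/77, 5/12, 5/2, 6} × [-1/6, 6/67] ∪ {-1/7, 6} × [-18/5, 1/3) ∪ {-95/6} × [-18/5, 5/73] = ({-95/6} × [-18/5, 5/73]) ∪ ({-1/7, 6} × [-18/5, 1/3)) ∪ ({-95/6, -6, -9/35, -5/77, 5/12, 5/2, 6} × [-1/6, 6/67])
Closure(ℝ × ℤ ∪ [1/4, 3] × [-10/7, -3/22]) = (ℝ × ℤ) ∪ ([1/4, 3] × [-10/7, -3/22])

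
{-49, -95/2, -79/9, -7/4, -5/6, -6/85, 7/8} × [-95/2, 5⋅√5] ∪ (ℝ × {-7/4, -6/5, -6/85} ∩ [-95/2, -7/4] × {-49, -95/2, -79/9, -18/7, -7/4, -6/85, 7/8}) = ([-95/2, -7/4] × {-7/4, -6/85}) ∪ ({-49, -95/2, -79/9, -7/4, -5/6, -6/85, 7/8} × [-95/2, 5⋅√5])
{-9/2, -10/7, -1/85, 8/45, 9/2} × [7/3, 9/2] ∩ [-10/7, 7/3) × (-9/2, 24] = {-10/7, -1/85, 8/45} × [7/3, 9/2]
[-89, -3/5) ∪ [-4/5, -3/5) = [-89, -3/5)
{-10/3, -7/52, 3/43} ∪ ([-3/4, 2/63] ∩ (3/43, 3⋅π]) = {-10/3, -7/52, 3/43}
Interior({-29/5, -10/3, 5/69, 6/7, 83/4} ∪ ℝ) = ℝ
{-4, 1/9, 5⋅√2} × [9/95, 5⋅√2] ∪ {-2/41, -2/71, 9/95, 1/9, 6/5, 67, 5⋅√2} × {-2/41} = ({-2/41, -2/71, 9/95, 1/9, 6/5, 67, 5⋅√2} × {-2/41}) ∪ ({-4, 1/9, 5⋅√2} × [9/95, 5⋅√2])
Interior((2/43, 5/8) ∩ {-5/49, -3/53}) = ∅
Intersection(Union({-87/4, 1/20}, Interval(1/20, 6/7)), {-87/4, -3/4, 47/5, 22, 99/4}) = {-87/4}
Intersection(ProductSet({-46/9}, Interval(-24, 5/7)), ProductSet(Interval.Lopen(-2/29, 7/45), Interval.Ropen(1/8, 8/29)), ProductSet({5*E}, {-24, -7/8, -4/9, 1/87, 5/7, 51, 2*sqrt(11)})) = EmptySet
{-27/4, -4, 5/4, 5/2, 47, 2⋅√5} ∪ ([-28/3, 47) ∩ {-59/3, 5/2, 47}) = {-27/4, -4, 5/4, 5/2, 47, 2⋅√5}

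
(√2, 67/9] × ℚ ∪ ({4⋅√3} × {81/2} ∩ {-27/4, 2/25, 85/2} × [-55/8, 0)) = (√2, 67/9] × ℚ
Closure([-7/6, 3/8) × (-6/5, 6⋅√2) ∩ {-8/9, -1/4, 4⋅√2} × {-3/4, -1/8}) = {-8/9, -1/4} × {-3/4, -1/8}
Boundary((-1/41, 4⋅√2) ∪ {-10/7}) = {-10/7, -1/41, 4⋅√2}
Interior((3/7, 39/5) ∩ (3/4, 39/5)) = (3/4, 39/5)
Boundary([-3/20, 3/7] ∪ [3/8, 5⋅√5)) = {-3/20, 5⋅√5}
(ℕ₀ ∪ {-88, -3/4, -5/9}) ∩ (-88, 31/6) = {-3/4, -5/9} ∪ {0, 1, …, 5}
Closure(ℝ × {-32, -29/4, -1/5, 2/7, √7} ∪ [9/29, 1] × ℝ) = ([9/29, 1] × ℝ) ∪ (ℝ × {-32, -29/4, -1/5, 2/7, √7})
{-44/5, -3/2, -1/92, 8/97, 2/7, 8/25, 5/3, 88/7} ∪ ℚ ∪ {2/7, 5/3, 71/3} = ℚ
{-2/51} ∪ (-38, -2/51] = (-38, -2/51]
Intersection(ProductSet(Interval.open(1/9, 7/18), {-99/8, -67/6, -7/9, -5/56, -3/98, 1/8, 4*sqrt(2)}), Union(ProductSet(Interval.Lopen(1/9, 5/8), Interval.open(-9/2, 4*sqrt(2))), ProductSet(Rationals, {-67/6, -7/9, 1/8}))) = Union(ProductSet(Intersection(Interval.open(1/9, 7/18), Rationals), {-67/6, -7/9, 1/8}), ProductSet(Interval.open(1/9, 7/18), {-7/9, -5/56, -3/98, 1/8}))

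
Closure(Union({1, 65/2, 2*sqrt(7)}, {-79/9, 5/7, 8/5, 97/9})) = {-79/9, 5/7, 1, 8/5, 97/9, 65/2, 2*sqrt(7)}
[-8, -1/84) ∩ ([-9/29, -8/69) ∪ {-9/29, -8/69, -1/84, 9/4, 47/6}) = [-9/29, -8/69]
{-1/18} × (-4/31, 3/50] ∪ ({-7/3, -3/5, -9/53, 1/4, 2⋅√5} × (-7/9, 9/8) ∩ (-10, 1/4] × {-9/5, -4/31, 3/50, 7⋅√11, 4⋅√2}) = ({-1/18} × (-4/31, 3/50]) ∪ ({-7/3, -3/5, -9/53, 1/4} × {-4/31, 3/50})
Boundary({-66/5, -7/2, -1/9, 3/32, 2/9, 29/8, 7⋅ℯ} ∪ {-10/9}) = {-66/5, -7/2, -10/9, -1/9, 3/32, 2/9, 29/8, 7⋅ℯ}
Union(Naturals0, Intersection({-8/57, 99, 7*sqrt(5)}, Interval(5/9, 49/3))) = Union({7*sqrt(5)}, Naturals0)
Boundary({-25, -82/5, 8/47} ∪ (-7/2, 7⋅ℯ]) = {-25, -82/5, -7/2, 7⋅ℯ}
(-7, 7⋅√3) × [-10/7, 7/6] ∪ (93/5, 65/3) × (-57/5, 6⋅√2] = ((-7, 7⋅√3) × [-10/7, 7/6]) ∪ ((93/5, 65/3) × (-57/5, 6⋅√2])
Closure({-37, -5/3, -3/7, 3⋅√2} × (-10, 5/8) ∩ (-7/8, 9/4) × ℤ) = {-3/7} × {-9, -8, …, 0}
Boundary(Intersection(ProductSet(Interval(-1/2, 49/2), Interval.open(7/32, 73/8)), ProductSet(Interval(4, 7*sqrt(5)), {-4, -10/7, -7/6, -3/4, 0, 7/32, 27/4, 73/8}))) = ProductSet(Interval(4, 7*sqrt(5)), {27/4})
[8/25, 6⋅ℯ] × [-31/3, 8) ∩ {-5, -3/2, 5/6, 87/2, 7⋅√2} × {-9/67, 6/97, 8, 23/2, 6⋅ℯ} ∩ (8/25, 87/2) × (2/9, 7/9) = ∅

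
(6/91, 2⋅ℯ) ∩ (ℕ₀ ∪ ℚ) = ℚ ∩ (6/91, 2⋅ℯ)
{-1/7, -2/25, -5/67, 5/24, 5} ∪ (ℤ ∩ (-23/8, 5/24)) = {-2, -1, 0} ∪ {-1/7, -2/25, -5/67, 5/24, 5}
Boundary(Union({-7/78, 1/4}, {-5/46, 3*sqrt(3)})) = {-5/46, -7/78, 1/4, 3*sqrt(3)}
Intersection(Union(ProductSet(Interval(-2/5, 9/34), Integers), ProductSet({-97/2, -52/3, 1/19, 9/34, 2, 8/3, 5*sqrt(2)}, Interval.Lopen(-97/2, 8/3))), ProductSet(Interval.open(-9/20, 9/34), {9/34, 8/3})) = ProductSet({1/19}, {9/34, 8/3})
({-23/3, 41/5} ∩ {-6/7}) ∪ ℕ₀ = ℕ₀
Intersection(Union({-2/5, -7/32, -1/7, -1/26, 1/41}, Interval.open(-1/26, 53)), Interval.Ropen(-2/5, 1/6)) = Union({-2/5, -7/32, -1/7}, Interval.Ropen(-1/26, 1/6))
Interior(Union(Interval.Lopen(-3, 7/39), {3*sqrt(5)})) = Interval.open(-3, 7/39)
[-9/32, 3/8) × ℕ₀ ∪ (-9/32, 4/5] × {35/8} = ([-9/32, 3/8) × ℕ₀) ∪ ((-9/32, 4/5] × {35/8})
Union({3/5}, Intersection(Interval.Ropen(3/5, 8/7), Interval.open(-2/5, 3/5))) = {3/5}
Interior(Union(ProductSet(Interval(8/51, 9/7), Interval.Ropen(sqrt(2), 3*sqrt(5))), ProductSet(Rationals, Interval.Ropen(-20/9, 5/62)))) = Union(ProductSet(Complement(Rationals, Interval(-oo, oo)), Interval.Ropen(-20/9, 5/62)), ProductSet(Interval.open(8/51, 9/7), Interval.open(sqrt(2), 3*sqrt(5))))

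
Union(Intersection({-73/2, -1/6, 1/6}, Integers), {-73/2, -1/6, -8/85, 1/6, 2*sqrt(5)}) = {-73/2, -1/6, -8/85, 1/6, 2*sqrt(5)}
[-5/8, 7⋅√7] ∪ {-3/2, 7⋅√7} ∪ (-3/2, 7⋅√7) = [-3/2, 7⋅√7]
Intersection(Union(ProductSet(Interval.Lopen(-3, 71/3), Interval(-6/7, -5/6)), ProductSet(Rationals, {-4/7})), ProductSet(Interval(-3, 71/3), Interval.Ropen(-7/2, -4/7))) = ProductSet(Interval.Lopen(-3, 71/3), Interval(-6/7, -5/6))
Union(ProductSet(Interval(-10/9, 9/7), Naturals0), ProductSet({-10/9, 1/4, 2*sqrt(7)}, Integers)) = Union(ProductSet({-10/9, 1/4, 2*sqrt(7)}, Integers), ProductSet(Interval(-10/9, 9/7), Naturals0))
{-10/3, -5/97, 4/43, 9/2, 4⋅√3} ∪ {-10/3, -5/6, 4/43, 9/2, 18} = {-10/3, -5/6, -5/97, 4/43, 9/2, 18, 4⋅√3}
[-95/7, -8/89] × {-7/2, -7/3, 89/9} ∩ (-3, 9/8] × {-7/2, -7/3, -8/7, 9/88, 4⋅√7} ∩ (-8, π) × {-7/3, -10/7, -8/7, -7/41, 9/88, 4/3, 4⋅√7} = (-3, -8/89] × {-7/3}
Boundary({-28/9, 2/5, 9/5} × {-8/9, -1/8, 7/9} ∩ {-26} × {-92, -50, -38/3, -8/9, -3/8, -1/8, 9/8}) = ∅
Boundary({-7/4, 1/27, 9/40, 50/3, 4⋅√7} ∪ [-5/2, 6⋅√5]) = {-5/2, 50/3, 6⋅√5}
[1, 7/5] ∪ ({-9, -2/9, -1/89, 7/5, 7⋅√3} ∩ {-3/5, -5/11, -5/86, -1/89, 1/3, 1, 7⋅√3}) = {-1/89, 7⋅√3} ∪ [1, 7/5]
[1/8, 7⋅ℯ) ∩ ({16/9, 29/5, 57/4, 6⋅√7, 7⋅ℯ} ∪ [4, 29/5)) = {16/9, 57/4, 6⋅√7} ∪ [4, 29/5]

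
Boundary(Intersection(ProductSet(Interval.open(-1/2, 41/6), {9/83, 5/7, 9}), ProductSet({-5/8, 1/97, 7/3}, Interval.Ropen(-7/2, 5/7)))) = ProductSet({1/97, 7/3}, {9/83})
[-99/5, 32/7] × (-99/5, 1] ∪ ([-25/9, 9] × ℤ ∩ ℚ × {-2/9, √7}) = [-99/5, 32/7] × (-99/5, 1]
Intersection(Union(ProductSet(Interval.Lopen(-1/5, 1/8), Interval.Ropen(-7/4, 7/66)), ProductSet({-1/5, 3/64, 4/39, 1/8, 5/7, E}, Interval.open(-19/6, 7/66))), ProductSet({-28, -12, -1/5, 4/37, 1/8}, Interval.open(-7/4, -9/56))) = ProductSet({-1/5, 4/37, 1/8}, Interval.open(-7/4, -9/56))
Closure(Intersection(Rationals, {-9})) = {-9}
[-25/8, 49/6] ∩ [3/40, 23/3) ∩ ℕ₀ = {1, 2, …, 7}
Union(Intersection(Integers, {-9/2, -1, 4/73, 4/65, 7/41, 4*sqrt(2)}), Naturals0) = Union({-1}, Naturals0)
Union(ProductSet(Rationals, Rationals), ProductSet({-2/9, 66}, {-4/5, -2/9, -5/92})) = ProductSet(Rationals, Rationals)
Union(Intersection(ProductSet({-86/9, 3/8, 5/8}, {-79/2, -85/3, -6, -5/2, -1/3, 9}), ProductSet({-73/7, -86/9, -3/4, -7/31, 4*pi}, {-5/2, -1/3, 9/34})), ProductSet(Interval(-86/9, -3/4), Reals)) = ProductSet(Interval(-86/9, -3/4), Reals)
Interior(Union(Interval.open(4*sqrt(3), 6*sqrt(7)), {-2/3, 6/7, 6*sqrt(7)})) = Interval.open(4*sqrt(3), 6*sqrt(7))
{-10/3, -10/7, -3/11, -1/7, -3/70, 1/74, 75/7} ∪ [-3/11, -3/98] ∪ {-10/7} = {-10/3, -10/7, 1/74, 75/7} ∪ [-3/11, -3/98]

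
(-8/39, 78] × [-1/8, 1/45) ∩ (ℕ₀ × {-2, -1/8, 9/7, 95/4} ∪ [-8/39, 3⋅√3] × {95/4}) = {0, 1, …, 78} × {-1/8}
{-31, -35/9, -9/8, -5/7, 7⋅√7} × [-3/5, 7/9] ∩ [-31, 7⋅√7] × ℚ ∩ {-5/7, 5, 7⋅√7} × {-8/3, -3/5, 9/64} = {-5/7, 7⋅√7} × {-3/5, 9/64}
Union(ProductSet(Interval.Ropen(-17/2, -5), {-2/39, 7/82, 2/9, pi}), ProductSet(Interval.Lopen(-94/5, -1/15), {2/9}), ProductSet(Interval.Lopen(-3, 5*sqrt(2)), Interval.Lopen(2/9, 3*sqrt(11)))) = Union(ProductSet(Interval.Lopen(-94/5, -1/15), {2/9}), ProductSet(Interval.Ropen(-17/2, -5), {-2/39, 7/82, 2/9, pi}), ProductSet(Interval.Lopen(-3, 5*sqrt(2)), Interval.Lopen(2/9, 3*sqrt(11))))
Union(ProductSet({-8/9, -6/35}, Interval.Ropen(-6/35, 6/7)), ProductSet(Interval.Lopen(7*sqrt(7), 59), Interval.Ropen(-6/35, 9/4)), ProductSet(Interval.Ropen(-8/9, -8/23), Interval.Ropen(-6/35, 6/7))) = Union(ProductSet(Interval.Lopen(7*sqrt(7), 59), Interval.Ropen(-6/35, 9/4)), ProductSet(Union({-6/35}, Interval.Ropen(-8/9, -8/23)), Interval.Ropen(-6/35, 6/7)))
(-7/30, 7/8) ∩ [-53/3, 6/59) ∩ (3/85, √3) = (3/85, 6/59)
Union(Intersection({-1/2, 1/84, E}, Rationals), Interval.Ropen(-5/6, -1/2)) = Union({1/84}, Interval(-5/6, -1/2))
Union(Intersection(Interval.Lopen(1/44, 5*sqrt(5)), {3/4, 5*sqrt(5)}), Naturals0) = Union({3/4, 5*sqrt(5)}, Naturals0)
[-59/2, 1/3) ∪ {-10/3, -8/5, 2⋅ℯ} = [-59/2, 1/3) ∪ {2⋅ℯ}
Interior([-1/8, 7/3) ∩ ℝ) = (-1/8, 7/3)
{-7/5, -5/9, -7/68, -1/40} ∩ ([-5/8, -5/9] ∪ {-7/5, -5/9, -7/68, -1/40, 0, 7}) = {-7/5, -5/9, -7/68, -1/40}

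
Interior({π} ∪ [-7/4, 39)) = (-7/4, 39)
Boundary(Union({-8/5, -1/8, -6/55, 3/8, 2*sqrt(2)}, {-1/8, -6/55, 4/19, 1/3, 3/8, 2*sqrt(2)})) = {-8/5, -1/8, -6/55, 4/19, 1/3, 3/8, 2*sqrt(2)}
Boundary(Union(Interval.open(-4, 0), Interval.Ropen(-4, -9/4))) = {-4, 0}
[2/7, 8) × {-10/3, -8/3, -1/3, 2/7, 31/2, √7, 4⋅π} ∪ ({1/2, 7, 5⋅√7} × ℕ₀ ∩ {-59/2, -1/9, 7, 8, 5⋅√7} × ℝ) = ({7, 5⋅√7} × ℕ₀) ∪ ([2/7, 8) × {-10/3, -8/3, -1/3, 2/7, 31/2, √7, 4⋅π})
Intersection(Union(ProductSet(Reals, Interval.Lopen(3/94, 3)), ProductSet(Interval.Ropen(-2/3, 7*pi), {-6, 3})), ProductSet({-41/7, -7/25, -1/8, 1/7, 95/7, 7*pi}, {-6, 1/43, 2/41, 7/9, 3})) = Union(ProductSet({-7/25, -1/8, 1/7, 95/7}, {-6, 3}), ProductSet({-41/7, -7/25, -1/8, 1/7, 95/7, 7*pi}, {2/41, 7/9, 3}))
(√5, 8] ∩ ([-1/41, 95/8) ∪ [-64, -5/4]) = (√5, 8]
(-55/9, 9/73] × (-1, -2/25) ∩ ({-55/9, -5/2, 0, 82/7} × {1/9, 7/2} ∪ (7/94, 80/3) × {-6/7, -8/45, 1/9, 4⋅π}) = (7/94, 9/73] × {-6/7, -8/45}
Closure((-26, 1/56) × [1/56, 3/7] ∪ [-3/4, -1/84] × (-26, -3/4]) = ([-26, 1/56] × [1/56, 3/7]) ∪ ([-3/4, -1/84] × [-26, -3/4])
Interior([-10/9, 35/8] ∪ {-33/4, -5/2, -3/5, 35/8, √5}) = (-10/9, 35/8)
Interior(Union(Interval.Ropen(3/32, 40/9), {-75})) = Interval.open(3/32, 40/9)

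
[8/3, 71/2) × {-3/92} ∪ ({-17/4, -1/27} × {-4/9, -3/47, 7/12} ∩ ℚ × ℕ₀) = [8/3, 71/2) × {-3/92}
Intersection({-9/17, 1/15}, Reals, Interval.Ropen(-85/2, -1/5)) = {-9/17}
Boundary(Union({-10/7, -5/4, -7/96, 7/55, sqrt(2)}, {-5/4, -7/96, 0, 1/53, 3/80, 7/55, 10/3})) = {-10/7, -5/4, -7/96, 0, 1/53, 3/80, 7/55, 10/3, sqrt(2)}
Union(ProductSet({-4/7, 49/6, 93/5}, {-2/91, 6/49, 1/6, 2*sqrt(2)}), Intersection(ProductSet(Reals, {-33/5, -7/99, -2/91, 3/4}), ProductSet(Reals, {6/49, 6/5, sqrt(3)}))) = ProductSet({-4/7, 49/6, 93/5}, {-2/91, 6/49, 1/6, 2*sqrt(2)})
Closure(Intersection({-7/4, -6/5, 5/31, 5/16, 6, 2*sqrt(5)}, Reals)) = {-7/4, -6/5, 5/31, 5/16, 6, 2*sqrt(5)}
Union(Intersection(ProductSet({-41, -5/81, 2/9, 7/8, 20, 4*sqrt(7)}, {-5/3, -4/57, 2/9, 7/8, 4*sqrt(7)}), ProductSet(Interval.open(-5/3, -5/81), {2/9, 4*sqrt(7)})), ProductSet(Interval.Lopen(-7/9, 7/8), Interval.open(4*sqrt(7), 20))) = ProductSet(Interval.Lopen(-7/9, 7/8), Interval.open(4*sqrt(7), 20))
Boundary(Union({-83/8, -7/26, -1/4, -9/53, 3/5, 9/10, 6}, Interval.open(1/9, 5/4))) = {-83/8, -7/26, -1/4, -9/53, 1/9, 5/4, 6}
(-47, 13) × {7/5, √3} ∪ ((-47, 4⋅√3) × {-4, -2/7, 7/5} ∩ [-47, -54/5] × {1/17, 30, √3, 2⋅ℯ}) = (-47, 13) × {7/5, √3}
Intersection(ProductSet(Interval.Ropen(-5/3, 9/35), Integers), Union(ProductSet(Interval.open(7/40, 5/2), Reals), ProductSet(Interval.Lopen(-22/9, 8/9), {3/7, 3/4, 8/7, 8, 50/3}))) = Union(ProductSet(Interval.Ropen(-5/3, 9/35), {8}), ProductSet(Interval.open(7/40, 9/35), Integers))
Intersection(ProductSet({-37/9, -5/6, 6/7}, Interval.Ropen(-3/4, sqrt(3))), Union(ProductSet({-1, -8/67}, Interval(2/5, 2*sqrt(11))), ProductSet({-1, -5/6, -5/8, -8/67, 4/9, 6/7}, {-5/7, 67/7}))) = ProductSet({-5/6, 6/7}, {-5/7})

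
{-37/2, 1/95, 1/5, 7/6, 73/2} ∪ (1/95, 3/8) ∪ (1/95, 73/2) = {-37/2} ∪ [1/95, 73/2]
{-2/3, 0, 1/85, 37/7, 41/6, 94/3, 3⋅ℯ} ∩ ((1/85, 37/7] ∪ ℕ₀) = {0, 37/7}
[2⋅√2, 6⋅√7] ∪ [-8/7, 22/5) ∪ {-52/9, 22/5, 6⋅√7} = {-52/9} ∪ [-8/7, 6⋅√7]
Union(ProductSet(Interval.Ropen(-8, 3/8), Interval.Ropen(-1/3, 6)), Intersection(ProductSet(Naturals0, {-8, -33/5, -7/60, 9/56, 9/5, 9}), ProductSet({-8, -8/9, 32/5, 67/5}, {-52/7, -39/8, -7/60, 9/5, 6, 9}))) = ProductSet(Interval.Ropen(-8, 3/8), Interval.Ropen(-1/3, 6))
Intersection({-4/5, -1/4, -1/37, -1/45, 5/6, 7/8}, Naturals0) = EmptySet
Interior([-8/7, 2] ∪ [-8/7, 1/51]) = (-8/7, 2)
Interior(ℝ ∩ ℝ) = ℝ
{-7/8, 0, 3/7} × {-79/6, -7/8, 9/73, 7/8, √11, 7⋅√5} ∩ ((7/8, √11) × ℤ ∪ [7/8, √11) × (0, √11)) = ∅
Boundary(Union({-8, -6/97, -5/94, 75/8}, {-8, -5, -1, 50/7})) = {-8, -5, -1, -6/97, -5/94, 50/7, 75/8}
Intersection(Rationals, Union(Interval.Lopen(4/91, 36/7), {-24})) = Union({-24}, Intersection(Interval.Lopen(4/91, 36/7), Rationals))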